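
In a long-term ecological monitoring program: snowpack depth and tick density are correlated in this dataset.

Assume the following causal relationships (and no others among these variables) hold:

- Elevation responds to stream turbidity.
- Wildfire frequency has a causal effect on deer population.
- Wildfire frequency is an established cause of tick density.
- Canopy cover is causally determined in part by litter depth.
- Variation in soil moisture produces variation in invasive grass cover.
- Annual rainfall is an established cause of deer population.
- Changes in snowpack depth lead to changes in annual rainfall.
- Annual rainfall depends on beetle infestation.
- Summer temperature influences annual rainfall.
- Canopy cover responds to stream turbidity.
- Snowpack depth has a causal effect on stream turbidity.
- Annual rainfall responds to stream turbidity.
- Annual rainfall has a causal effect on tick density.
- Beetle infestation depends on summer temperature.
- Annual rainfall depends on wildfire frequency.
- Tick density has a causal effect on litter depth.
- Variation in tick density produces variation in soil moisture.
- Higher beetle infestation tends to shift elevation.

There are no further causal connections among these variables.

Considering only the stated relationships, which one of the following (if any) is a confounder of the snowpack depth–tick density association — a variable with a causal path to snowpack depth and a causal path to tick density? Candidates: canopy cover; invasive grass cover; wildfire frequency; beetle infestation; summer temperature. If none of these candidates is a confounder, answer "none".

none

None of the listed candidates has causal paths to both snowpack depth and tick density in the stated relationships, so none is a common cause.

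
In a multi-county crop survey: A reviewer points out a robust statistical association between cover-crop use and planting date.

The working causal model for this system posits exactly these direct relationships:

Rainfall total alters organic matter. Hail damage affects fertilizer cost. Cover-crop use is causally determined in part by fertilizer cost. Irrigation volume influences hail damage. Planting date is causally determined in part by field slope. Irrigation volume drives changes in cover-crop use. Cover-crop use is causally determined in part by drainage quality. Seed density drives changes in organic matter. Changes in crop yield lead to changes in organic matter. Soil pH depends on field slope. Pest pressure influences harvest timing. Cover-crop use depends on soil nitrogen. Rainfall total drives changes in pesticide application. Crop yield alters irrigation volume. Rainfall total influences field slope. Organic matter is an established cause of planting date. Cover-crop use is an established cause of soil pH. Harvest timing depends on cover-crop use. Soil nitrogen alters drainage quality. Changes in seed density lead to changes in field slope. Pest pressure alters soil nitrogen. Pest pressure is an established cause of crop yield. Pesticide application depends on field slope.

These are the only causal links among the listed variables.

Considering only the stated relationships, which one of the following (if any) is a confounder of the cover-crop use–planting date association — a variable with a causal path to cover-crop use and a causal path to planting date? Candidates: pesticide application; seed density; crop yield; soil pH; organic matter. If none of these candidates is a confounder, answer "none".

crop yield

Crop yield causes cover-crop use (crop yield → irrigation volume → cover-crop use) and also causes planting date (crop yield → organic matter → planting date); it is a common cause of both.
Each of the other candidates lacks a causal path to at least one of cover-crop use and planting date, so they do not confound the relationship.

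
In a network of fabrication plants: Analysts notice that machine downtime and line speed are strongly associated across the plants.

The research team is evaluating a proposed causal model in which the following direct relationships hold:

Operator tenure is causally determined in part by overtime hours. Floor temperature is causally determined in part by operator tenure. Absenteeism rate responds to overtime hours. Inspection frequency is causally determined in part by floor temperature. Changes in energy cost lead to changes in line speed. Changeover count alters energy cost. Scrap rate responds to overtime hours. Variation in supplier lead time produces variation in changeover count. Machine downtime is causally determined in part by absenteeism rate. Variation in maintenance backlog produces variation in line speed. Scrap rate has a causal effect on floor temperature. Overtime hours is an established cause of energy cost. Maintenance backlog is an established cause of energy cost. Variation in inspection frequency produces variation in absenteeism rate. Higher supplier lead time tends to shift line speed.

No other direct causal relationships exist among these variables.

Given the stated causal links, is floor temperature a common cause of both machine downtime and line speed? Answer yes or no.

Floor temperature has no stated causal path to line speed. A confounder must cause both variables, so floor temperature does not qualify.

no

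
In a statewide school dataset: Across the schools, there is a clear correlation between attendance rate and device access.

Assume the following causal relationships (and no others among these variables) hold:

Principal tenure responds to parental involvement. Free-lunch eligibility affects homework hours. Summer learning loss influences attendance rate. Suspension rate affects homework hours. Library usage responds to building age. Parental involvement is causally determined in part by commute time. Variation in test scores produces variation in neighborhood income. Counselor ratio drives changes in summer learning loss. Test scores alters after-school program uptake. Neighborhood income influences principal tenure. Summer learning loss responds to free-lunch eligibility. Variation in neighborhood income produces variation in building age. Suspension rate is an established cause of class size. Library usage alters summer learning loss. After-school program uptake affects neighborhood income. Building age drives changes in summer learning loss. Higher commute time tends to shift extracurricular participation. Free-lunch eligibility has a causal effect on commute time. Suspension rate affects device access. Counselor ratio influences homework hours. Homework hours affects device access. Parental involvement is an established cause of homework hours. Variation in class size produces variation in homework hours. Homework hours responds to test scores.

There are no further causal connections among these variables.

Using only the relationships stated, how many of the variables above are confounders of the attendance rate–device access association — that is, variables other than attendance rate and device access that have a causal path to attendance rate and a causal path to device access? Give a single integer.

The common causes are: counselor ratio (to attendance rate via counselor ratio → summer learning loss → attendance rate; to device access via counselor ratio → homework hours → device access); free-lunch eligibility (to attendance rate via free-lunch eligibility → summer learning loss → attendance rate; to device access via free-lunch eligibility → homework hours → device access); test scores (to attendance rate via test scores → neighborhood income → building age → summer learning loss → attendance rate; to device access via test scores → homework hours → device access).
Every other variable lacks a causal path to at least one of attendance rate and device access.

3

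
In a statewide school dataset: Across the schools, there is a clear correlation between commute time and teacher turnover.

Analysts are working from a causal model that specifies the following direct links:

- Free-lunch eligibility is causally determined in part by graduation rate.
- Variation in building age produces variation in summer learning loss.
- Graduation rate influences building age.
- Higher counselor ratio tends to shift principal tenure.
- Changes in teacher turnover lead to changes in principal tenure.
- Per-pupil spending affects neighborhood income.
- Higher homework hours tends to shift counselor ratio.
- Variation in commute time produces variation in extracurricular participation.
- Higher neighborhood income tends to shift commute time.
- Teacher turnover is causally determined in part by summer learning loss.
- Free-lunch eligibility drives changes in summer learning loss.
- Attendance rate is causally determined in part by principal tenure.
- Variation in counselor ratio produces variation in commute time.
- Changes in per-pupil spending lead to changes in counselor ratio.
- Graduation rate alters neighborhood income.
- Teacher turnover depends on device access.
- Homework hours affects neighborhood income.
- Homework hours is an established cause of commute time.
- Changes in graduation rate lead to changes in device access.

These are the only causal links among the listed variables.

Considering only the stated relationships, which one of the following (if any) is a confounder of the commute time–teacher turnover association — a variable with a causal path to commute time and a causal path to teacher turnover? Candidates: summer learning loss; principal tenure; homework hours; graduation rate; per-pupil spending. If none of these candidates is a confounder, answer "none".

graduation rate

Graduation rate causes commute time (graduation rate → neighborhood income → commute time) and also causes teacher turnover (graduation rate → device access → teacher turnover); it is a common cause of both.
Each of the other candidates lacks a causal path to at least one of commute time and teacher turnover, so they do not confound the relationship.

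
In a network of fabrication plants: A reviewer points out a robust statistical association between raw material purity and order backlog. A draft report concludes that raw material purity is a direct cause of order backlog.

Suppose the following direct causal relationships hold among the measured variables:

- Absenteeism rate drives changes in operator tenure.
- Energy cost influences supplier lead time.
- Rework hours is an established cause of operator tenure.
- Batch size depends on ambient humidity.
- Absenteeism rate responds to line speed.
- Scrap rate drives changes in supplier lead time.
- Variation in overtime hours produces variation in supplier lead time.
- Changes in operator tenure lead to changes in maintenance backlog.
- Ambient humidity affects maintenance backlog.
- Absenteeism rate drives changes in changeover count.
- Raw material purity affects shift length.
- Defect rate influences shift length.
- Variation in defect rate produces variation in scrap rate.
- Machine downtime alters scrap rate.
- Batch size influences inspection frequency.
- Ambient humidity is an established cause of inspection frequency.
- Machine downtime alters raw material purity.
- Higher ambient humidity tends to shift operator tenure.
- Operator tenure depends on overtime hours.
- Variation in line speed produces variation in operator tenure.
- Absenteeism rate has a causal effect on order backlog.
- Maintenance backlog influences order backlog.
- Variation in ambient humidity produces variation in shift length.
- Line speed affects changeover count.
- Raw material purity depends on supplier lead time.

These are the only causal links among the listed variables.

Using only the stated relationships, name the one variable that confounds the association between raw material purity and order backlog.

Overtime hours has a causal path to raw material purity (overtime hours → supplier lead time → raw material purity) and a separate causal path to order backlog (overtime hours → operator tenure → maintenance backlog → order backlog), so it is a common cause of both.
No stated relationship gives raw material purity a causal route to order backlog, so the correlation is explained by the shared upstream cause rather than a direct effect.

overtime hours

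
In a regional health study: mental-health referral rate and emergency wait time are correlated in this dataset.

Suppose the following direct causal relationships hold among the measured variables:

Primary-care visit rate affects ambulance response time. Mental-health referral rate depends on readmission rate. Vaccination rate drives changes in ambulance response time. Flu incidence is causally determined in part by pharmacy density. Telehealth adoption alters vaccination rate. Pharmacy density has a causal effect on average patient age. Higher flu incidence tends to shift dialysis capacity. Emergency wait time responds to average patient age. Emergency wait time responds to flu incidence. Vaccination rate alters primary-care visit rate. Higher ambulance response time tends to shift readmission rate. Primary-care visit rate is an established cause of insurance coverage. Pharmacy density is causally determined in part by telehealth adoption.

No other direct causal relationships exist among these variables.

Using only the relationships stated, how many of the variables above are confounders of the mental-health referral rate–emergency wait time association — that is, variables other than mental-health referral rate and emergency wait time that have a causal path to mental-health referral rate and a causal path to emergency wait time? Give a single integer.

1

The common causes are: telehealth adoption (to mental-health referral rate via telehealth adoption → vaccination rate → ambulance response time → readmission rate → mental-health referral rate; to emergency wait time via telehealth adoption → pharmacy density → flu incidence → emergency wait time).
Every other variable lacks a causal path to at least one of mental-health referral rate and emergency wait time.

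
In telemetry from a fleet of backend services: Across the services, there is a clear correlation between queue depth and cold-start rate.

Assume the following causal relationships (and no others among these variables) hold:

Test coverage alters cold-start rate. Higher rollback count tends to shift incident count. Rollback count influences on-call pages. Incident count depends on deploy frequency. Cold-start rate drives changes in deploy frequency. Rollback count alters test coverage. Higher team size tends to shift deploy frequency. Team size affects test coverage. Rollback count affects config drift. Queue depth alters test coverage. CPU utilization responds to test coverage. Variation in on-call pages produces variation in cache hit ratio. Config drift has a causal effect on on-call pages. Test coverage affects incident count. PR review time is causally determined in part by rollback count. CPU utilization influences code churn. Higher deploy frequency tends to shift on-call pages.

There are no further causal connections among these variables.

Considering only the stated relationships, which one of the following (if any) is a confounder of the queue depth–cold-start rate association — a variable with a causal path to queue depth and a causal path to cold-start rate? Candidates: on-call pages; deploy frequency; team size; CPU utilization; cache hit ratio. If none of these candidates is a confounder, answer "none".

None of the listed candidates has causal paths to both queue depth and cold-start rate in the stated relationships, so none is a common cause.

none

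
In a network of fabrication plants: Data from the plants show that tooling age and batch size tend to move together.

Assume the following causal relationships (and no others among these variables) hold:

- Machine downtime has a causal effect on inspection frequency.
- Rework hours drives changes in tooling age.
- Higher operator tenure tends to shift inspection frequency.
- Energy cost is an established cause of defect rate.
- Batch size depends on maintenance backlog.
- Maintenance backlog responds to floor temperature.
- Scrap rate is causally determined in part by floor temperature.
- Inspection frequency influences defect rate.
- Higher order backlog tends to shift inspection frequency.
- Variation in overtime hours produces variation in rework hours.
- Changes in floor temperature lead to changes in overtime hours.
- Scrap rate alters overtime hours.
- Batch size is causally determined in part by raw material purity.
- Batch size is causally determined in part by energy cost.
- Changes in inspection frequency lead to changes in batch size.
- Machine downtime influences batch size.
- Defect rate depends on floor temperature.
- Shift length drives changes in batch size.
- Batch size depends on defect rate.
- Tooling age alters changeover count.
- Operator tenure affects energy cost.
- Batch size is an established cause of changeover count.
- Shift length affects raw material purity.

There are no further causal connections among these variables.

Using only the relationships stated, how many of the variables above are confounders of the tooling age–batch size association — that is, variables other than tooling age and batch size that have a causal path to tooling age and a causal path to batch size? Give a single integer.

1

The common causes are: floor temperature (to tooling age via floor temperature → overtime hours → rework hours → tooling age; to batch size via floor temperature → defect rate → batch size).
Every other variable lacks a causal path to at least one of tooling age and batch size.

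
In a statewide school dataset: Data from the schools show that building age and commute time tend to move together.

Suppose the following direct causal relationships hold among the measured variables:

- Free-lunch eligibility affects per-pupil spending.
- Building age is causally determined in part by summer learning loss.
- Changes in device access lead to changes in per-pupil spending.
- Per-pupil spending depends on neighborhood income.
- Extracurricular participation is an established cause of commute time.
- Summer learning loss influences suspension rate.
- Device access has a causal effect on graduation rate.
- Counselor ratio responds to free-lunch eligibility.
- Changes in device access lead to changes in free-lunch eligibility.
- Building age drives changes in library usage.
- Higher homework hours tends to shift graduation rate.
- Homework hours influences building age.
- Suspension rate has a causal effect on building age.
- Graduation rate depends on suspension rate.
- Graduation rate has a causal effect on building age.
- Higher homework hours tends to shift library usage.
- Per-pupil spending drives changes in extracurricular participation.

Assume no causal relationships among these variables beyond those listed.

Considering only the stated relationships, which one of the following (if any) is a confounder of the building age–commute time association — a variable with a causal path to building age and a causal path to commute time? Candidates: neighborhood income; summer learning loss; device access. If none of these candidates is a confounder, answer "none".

device access

Device access causes building age (device access → graduation rate → building age) and also causes commute time (device access → per-pupil spending → extracurricular participation → commute time); it is a common cause of both.
Each of the other candidates lacks a causal path to at least one of building age and commute time, so they do not confound the relationship.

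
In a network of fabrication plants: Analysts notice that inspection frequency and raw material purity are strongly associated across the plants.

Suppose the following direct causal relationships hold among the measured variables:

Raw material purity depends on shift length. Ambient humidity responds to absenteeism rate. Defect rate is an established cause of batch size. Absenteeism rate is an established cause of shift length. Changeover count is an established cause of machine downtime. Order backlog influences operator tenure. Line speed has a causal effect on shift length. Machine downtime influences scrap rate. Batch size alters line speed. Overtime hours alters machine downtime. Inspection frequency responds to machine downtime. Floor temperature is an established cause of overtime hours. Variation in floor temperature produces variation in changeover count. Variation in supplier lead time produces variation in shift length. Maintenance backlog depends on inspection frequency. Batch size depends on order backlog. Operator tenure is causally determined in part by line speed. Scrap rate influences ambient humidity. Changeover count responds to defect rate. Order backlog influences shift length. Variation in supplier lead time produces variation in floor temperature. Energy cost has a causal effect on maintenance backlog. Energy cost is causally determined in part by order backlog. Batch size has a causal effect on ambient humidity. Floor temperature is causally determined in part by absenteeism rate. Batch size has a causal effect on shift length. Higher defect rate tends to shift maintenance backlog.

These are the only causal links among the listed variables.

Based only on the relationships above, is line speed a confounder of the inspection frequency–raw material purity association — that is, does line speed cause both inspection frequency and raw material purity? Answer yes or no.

no

Line speed has no stated causal path to inspection frequency. A confounder must cause both variables, so line speed does not qualify.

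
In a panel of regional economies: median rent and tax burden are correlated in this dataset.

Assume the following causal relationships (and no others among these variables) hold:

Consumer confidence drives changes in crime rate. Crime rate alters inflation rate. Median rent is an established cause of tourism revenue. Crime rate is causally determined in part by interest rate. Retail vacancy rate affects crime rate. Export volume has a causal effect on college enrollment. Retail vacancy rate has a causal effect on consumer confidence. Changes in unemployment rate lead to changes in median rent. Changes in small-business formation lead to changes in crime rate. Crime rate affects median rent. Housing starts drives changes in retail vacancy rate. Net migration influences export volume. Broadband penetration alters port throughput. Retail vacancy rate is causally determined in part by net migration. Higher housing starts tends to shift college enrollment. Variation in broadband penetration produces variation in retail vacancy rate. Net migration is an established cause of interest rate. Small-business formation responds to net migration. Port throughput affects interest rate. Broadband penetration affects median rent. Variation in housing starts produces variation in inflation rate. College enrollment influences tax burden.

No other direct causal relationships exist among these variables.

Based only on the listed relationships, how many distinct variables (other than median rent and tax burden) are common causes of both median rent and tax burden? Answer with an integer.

2

The common causes are: housing starts (to median rent via housing starts → retail vacancy rate → crime rate → median rent; to tax burden via housing starts → college enrollment → tax burden); net migration (to median rent via net migration → interest rate → crime rate → median rent; to tax burden via net migration → export volume → college enrollment → tax burden).
Every other variable lacks a causal path to at least one of median rent and tax burden.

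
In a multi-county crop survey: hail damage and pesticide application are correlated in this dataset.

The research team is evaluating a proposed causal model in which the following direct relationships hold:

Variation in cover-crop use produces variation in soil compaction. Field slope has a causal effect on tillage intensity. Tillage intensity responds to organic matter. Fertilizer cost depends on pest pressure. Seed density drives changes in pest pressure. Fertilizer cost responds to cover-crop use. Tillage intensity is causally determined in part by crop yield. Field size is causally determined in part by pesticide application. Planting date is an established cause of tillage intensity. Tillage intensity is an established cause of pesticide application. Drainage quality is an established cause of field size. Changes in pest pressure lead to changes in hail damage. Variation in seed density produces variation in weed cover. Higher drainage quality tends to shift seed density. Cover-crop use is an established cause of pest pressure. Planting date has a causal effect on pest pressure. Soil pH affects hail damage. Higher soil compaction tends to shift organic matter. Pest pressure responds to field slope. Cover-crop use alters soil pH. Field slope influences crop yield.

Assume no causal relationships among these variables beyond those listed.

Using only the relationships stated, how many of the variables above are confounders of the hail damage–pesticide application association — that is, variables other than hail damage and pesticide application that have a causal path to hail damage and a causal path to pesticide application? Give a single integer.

3

The common causes are: cover-crop use (to hail damage via cover-crop use → soil pH → hail damage; to pesticide application via cover-crop use → soil compaction → organic matter → tillage intensity → pesticide application); field slope (to hail damage via field slope → pest pressure → hail damage; to pesticide application via field slope → tillage intensity → pesticide application); planting date (to hail damage via planting date → pest pressure → hail damage; to pesticide application via planting date → tillage intensity → pesticide application).
Every other variable lacks a causal path to at least one of hail damage and pesticide application.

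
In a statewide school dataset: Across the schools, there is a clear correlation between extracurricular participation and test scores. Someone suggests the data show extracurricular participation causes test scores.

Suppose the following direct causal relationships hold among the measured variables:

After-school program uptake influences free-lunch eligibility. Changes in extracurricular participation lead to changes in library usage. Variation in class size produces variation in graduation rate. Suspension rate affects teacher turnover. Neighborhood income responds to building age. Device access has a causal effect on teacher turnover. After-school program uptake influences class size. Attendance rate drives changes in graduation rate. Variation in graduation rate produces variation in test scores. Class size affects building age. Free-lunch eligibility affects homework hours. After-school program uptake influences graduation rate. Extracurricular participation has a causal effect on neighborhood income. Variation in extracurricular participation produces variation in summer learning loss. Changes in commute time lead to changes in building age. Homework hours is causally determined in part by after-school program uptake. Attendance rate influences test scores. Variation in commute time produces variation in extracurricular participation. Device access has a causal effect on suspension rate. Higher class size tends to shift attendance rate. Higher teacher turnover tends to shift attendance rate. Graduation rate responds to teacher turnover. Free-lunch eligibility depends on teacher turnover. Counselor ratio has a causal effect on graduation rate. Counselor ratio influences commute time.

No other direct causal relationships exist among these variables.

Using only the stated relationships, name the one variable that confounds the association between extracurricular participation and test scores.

Counselor ratio has a causal path to extracurricular participation (counselor ratio → commute time → extracurricular participation) and a separate causal path to test scores (counselor ratio → graduation rate → test scores), so it is a common cause of both.
No stated relationship gives extracurricular participation a causal route to test scores, so the correlation is explained by the shared upstream cause rather than a direct effect.

counselor ratio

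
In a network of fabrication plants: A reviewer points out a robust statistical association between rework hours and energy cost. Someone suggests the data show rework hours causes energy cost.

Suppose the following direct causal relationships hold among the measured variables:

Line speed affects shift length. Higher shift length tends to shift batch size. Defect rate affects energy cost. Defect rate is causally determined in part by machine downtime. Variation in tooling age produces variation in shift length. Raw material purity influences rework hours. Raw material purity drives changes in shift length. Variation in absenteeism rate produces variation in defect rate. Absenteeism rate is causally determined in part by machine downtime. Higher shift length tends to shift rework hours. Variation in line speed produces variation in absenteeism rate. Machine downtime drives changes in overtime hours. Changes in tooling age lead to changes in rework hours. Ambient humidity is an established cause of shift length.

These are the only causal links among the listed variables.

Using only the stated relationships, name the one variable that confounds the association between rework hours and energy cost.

Line speed has a causal path to rework hours (line speed → shift length → rework hours) and a separate causal path to energy cost (line speed → absenteeism rate → defect rate → energy cost), so it is a common cause of both.
No stated relationship gives rework hours a causal route to energy cost, so the correlation is explained by the shared upstream cause rather than a direct effect.

line speed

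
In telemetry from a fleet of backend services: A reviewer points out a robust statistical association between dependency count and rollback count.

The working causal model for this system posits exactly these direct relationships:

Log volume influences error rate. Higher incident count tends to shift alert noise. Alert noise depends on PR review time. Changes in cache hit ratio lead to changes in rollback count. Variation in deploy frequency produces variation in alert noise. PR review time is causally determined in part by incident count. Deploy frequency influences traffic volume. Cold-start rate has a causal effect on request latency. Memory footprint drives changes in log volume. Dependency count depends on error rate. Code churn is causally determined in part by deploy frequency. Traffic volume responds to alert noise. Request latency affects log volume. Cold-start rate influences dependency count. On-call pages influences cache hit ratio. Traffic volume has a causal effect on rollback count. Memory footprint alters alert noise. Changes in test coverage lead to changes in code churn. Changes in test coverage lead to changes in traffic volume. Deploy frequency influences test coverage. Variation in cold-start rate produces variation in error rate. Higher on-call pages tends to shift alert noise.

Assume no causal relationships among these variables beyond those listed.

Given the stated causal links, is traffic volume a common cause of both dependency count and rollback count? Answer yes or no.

Traffic volume has no stated causal path to dependency count. A confounder must cause both variables, so traffic volume does not qualify.

no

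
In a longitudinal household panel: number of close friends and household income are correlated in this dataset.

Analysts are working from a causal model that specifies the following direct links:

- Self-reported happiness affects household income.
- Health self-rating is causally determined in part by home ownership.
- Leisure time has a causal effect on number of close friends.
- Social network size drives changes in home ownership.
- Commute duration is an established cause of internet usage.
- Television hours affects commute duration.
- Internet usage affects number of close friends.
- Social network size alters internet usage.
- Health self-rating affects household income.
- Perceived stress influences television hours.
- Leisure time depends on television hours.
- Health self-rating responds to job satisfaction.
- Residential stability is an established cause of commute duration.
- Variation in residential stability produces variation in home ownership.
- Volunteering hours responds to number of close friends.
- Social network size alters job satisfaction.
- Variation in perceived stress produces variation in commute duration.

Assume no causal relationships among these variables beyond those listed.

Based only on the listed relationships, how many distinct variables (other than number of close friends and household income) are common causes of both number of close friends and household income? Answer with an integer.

2

The common causes are: residential stability (to number of close friends via residential stability → commute duration → internet usage → number of close friends; to household income via residential stability → home ownership → health self-rating → household income); social network size (to number of close friends via social network size → internet usage → number of close friends; to household income via social network size → home ownership → health self-rating → household income).
Every other variable lacks a causal path to at least one of number of close friends and household income.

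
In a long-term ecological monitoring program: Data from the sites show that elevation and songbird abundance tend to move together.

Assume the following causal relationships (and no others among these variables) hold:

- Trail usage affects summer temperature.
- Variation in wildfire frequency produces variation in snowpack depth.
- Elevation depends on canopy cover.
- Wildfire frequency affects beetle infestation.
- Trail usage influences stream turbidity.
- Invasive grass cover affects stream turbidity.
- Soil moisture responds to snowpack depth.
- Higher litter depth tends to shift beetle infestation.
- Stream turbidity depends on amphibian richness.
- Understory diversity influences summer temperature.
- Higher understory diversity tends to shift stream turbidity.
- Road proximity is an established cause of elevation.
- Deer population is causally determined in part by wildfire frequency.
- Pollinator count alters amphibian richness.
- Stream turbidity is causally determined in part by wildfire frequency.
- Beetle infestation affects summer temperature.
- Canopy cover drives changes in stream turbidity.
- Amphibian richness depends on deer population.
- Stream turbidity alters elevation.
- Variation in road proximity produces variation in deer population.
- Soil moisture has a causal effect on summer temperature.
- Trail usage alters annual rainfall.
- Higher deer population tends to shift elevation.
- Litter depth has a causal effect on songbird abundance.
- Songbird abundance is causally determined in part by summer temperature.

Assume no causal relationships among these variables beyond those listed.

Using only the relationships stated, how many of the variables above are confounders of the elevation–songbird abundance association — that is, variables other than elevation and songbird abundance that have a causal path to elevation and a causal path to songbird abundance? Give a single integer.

3

The common causes are: trail usage (to elevation via trail usage → stream turbidity → elevation; to songbird abundance via trail usage → summer temperature → songbird abundance); understory diversity (to elevation via understory diversity → stream turbidity → elevation; to songbird abundance via understory diversity → summer temperature → songbird abundance); wildfire frequency (to elevation via wildfire frequency → stream turbidity → elevation; to songbird abundance via wildfire frequency → beetle infestation → summer temperature → songbird abundance).
Every other variable lacks a causal path to at least one of elevation and songbird abundance.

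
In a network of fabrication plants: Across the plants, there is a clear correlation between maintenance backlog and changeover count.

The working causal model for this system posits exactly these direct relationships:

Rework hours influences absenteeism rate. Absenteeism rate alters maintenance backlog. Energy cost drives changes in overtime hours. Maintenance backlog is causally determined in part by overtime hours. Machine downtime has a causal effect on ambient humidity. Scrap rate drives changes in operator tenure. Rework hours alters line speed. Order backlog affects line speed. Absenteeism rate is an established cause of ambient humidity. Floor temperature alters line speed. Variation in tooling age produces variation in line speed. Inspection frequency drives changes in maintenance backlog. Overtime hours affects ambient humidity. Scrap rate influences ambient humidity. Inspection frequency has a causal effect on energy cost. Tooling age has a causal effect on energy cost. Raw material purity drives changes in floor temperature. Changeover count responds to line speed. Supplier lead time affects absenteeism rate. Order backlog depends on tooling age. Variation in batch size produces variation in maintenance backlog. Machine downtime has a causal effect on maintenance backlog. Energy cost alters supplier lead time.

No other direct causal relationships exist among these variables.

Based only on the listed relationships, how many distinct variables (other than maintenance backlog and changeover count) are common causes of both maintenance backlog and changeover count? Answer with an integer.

2

The common causes are: rework hours (to maintenance backlog via rework hours → absenteeism rate → maintenance backlog; to changeover count via rework hours → line speed → changeover count); tooling age (to maintenance backlog via tooling age → energy cost → overtime hours → maintenance backlog; to changeover count via tooling age → line speed → changeover count).
Every other variable lacks a causal path to at least one of maintenance backlog and changeover count.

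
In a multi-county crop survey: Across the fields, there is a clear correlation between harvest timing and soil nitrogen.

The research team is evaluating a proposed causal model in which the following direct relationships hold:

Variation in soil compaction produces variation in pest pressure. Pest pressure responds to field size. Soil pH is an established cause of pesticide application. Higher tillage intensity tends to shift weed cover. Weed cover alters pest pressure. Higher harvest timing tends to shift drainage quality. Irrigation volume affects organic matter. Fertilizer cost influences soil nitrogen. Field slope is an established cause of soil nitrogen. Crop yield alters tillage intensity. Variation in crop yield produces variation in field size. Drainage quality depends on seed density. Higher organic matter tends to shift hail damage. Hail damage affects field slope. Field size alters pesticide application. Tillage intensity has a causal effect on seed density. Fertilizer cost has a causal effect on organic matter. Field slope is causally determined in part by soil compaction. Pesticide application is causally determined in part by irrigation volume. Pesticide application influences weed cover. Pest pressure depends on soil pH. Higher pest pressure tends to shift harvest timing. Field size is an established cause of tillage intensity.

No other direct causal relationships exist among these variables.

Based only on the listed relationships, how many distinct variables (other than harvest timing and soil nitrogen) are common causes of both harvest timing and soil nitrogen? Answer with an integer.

2

The common causes are: irrigation volume (to harvest timing via irrigation volume → pesticide application → weed cover → pest pressure → harvest timing; to soil nitrogen via irrigation volume → organic matter → hail damage → field slope → soil nitrogen); soil compaction (to harvest timing via soil compaction → pest pressure → harvest timing; to soil nitrogen via soil compaction → field slope → soil nitrogen).
Every other variable lacks a causal path to at least one of harvest timing and soil nitrogen.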